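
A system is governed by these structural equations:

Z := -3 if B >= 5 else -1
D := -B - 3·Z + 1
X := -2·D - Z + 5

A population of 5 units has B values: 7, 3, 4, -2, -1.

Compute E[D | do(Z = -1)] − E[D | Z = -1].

-1.2

The intervention sets Z=-1 in all 5 units regardless of B. Recomputing D per unit gives -3, 1, 0, 6, 5; average 1.8.
E[D|Z=-1] averages over only the 4 units with Z=-1 (B = 3, 4, -2, -1): D = 1, 0, 6, 5, mean 3.
Difference = 1.8 − 3 = -1.2.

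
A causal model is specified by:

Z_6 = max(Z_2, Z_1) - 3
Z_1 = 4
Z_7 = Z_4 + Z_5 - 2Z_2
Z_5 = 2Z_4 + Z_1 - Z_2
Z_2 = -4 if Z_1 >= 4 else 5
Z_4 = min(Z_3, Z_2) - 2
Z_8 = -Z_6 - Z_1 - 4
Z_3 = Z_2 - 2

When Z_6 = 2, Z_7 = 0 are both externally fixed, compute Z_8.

-10

The joint intervention fixes Z_6 = 2, Z_7 = 0, removing each variable's own equation.
Z_8 = -Z_6 - Z_1 - 4  [with Z_6=2, Z_1=4]  = -10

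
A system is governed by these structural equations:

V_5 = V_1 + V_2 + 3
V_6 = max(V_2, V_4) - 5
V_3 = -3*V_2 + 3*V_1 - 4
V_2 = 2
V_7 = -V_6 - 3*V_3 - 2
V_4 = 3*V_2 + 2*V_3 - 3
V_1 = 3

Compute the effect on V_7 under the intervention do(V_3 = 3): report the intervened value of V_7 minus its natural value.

-19

The intervention breaks the incoming arrows to V_3: V_3 = -3*V_2 + 3*V_1 - 4 no longer applies, and V_3 = 3.
V_4 = 3*V_2 + 2*V_3 - 3  [with V_2=2, V_3=3]  = 9
V_6 = max(V_2, V_4) - 5  [with V_2=2, V_4=9]  = 4
V_7 = -V_6 - 3*V_3 - 2  [with V_6=4, V_3=3]  = -15
Without intervention: V_3 = -3*V_2 + 3*V_1 - 4  [with V_2=2, V_1=3]  = -1; V_4 = 3*V_2 + 2*V_3 - 3  [with V_2=2, V_3=-1]  = 1; V_6 = max(V_2, V_4) - 5  [with V_2=2, V_4=1]  = -3; V_7 = -V_6 - 3*V_3 - 2  [with V_6=-3, V_3=-1]  = 4.
Change = -15 − 4 = -19.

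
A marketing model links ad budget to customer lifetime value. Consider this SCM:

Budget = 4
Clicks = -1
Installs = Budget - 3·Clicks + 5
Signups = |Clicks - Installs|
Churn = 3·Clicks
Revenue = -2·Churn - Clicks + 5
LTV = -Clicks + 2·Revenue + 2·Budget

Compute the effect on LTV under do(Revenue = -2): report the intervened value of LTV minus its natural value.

Intervening sets Revenue = -2 and removes its equation (Revenue = -2·Churn - Clicks + 5).
LTV = -Clicks + 2·Revenue + 2·Budget  [with Clicks=-1, Revenue=-2, Budget=4]  = 5
Without intervention: Churn = 3·Clicks  [with Clicks=-1]  = -3; Revenue = -2·Churn - Clicks + 5  [with Churn=-3, Clicks=-1]  = 12; LTV = -Clicks + 2·Revenue + 2·Budget  [with Clicks=-1, Revenue=12, Budget=4]  = 33.
Change = 5 − 33 = -28.

-28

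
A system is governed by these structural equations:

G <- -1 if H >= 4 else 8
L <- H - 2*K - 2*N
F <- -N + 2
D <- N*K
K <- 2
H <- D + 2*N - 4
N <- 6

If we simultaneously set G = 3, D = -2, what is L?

The joint intervention fixes G = 3, D = -2, removing each variable's own equation.
H = D + 2*N - 4  [with D=-2, N=6]  = 6
L = H - 2*K - 2*N  [with H=6, K=2, N=6]  = -10

-10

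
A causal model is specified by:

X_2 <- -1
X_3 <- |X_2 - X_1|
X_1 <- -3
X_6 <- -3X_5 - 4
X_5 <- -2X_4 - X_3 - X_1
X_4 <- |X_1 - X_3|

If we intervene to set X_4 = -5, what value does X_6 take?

Under do(X_4=-5), the mechanism X_4 <- |X_1 - X_3| is discarded; X_4 is fixed at -5.
X_3 = |X_2 - X_1|  [with X_2=-1, X_1=-3]  = 2
X_5 = -2X_4 - X_3 - X_1  [with X_4=-5, X_3=2, X_1=-3]  = 11
X_6 = -3X_5 - 4  [with X_5=11]  = -37

-37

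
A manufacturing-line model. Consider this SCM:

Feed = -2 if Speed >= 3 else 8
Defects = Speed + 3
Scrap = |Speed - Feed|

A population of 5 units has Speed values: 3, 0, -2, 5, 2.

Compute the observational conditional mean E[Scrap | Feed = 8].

E[Scrap|Feed=8] averages over only the 3 units with Feed=8 (Speed = 0, -2, 2): Scrap = 8, 10, 6, mean 8.

8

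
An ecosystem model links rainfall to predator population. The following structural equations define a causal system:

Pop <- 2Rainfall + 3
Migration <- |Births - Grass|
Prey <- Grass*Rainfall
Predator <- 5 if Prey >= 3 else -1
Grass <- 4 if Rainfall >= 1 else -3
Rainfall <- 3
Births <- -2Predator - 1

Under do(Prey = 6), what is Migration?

The intervention breaks the incoming arrows to Prey: Prey <- Grass*Rainfall no longer applies, and Prey = 6.
Grass = 4 if Rainfall >= 1 else -3  [with Rainfall=3]  = 4
Predator = 5 if Prey >= 3 else -1  [with Prey=6]  = 5
Births = -2Predator - 1  [with Predator=5]  = -11
Migration = |Births - Grass|  [with Births=-11, Grass=4]  = 15

15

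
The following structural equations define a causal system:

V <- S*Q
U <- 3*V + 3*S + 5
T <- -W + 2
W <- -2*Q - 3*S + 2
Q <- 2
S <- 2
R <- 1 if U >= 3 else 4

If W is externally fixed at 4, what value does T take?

-2

Under do(W=4), the mechanism W <- -2*Q - 3*S + 2 is discarded; W is fixed at 4.
T = -W + 2  [with W=4]  = -2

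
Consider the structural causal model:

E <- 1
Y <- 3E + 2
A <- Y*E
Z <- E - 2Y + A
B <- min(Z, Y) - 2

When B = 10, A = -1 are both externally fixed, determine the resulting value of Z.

Under do(B = 10, A = -1), each intervened variable's structural equation is replaced by its fixed value.
Y = 3E + 2  [with E=1]  = 5
Z = E - 2Y + A  [with E=1, Y=5, A=-1]  = -10

-10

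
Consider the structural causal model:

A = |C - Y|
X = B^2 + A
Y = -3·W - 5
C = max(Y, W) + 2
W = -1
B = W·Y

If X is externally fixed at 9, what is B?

2

do(X=9) replaces the equation X = B^2 + A with the constant X = 9.
Since B is not a descendant of the intervened variable, it is unaffected.
Y = -3·W - 5  [with W=-1]  = -2
B = W·Y  [with W=-1, Y=-2]  = 2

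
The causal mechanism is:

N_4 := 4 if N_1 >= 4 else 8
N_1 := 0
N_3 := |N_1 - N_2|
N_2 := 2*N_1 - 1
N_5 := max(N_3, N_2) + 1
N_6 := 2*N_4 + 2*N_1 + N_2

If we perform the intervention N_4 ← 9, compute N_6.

17

Under do(N_4=9), the mechanism N_4 := 4 if N_1 >= 4 else 8 is discarded; N_4 is fixed at 9.
N_2 = 2*N_1 - 1  [with N_1=0]  = -1
N_6 = 2*N_4 + 2*N_1 + N_2  [with N_4=9, N_1=0, N_2=-1]  = 17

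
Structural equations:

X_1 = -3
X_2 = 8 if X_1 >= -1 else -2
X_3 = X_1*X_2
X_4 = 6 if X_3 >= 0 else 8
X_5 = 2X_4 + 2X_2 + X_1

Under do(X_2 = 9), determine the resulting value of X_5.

31

do(X_2=9) replaces the equation X_2 = 8 if X_1 >= -1 else -2 with the constant X_2 = 9.
X_3 = X_1*X_2  [with X_1=-3, X_2=9]  = -27
X_4 = 6 if X_3 >= 0 else 8  [with X_3=-27]  = 8
X_5 = 2X_4 + 2X_2 + X_1  [with X_4=8, X_2=9, X_1=-3]  = 31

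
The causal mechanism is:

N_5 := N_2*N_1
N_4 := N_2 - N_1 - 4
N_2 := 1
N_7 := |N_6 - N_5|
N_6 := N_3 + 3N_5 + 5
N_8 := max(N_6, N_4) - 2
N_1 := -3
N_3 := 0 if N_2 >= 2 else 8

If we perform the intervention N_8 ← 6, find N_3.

Under do(N_8=6), the mechanism N_8 := max(N_6, N_4) - 2 is discarded; N_8 is fixed at 6.
No directed path runs from N_8 to N_3, so N_3 keeps its natural value.
N_3 = 0 if N_2 >= 2 else 8  [with N_2=1]  = 8

8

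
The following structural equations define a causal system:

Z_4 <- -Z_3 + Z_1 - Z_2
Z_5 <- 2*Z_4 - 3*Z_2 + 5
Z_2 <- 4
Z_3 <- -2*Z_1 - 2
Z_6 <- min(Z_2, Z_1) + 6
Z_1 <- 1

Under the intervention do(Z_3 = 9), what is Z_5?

-31

do(Z_3=9) replaces the equation Z_3 <- -2*Z_1 - 2 with the constant Z_3 = 9.
Z_4 = -Z_3 + Z_1 - Z_2  [with Z_3=9, Z_1=1, Z_2=4]  = -12
Z_5 = 2*Z_4 - 3*Z_2 + 5  [with Z_4=-12, Z_2=4]  = -31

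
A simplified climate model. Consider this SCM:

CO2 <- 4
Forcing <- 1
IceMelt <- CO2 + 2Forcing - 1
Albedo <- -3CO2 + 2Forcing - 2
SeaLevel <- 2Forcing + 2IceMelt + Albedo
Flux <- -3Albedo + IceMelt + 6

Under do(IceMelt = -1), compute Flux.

The intervention breaks the incoming arrows to IceMelt: IceMelt <- CO2 + 2Forcing - 1 no longer applies, and IceMelt = -1.
Albedo = -3CO2 + 2Forcing - 2  [with CO2=4, Forcing=1]  = -12
Flux = -3Albedo + IceMelt + 6  [with Albedo=-12, IceMelt=-1]  = 41

41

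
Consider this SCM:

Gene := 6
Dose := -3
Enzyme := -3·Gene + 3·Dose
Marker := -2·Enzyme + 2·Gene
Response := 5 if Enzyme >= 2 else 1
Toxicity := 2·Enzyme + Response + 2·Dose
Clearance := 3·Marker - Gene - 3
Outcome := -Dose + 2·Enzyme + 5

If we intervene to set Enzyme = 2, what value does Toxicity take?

The intervention breaks the incoming arrows to Enzyme: Enzyme := -3·Gene + 3·Dose no longer applies, and Enzyme = 2.
Response = 5 if Enzyme >= 2 else 1  [with Enzyme=2]  = 5
Toxicity = 2·Enzyme + Response + 2·Dose  [with Enzyme=2, Response=5, Dose=-3]  = 3

3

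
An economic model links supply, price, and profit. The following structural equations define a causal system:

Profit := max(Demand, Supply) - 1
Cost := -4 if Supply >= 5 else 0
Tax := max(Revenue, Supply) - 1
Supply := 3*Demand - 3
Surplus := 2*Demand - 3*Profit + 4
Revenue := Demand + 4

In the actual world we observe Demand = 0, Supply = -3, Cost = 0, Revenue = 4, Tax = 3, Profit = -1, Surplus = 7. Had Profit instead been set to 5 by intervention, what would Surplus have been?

Intervening sets Profit = 5 and removes its equation (Profit := max(Demand, Supply) - 1).
Surplus = 2*Demand - 3*Profit + 4  [with Demand=0, Profit=5]  = -11

-11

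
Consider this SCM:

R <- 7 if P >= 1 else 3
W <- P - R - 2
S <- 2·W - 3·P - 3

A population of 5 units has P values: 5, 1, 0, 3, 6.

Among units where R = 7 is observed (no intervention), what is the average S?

-24.75

E[S|R=7] averages over only the 4 units with R=7 (P = 5, 1, 3, 6): S = -26, -22, -24, -27, mean -24.75.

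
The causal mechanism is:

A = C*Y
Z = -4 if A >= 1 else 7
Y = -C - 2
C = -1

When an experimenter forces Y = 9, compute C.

-1

Under do(Y=9), the mechanism Y = -C - 2 is discarded; Y is fixed at 9.
C is not downstream of the intervention, so its value is determined by the original equations.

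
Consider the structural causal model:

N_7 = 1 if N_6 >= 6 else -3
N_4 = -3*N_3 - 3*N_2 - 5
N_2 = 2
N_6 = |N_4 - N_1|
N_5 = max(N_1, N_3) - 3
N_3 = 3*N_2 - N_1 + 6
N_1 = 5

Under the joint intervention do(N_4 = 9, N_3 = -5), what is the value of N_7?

-3

The joint intervention fixes N_4 = 9, N_3 = -5, removing each variable's own equation.
N_6 = |N_4 - N_1|  [with N_4=9, N_1=5]  = 4
N_7 = 1 if N_6 >= 6 else -3  [with N_6=4]  = -3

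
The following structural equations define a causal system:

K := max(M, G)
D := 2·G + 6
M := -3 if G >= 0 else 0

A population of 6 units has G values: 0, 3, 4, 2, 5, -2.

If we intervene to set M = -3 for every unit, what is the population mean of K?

2

do(M=-3) breaks M's dependence on G. With M=-3 fixed, K across the units is 0, 3, 4, 2, 5, -2, mean 2.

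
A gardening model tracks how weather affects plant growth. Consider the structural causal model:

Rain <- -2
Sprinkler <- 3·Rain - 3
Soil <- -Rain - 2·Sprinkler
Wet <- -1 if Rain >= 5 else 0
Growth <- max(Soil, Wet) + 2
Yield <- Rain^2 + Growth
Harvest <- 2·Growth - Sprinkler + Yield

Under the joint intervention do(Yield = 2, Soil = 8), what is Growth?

Under do(Yield = 2, Soil = 8), each intervened variable's structural equation is replaced by its fixed value.
Wet = -1 if Rain >= 5 else 0  [with Rain=-2]  = 0
Growth = max(Soil, Wet) + 2  [with Soil=8, Wet=0]  = 10

10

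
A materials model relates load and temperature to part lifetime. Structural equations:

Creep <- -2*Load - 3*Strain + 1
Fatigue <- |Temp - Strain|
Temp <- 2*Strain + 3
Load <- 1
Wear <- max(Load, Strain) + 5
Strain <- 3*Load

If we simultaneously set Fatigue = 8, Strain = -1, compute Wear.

6

The joint intervention fixes Fatigue = 8, Strain = -1, removing each variable's own equation.
Wear = max(Load, Strain) + 5  [with Load=1, Strain=-1]  = 6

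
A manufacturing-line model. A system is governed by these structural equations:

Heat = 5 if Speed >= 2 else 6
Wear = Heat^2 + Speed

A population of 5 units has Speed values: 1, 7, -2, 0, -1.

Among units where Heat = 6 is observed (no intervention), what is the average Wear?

Conditioning on Heat=6 selects the 4 unit(s) with Speed ∈ {1, -2, 0, -1}. Their Wear values: 37, 34, 36, 35. Mean = 35.5.

35.5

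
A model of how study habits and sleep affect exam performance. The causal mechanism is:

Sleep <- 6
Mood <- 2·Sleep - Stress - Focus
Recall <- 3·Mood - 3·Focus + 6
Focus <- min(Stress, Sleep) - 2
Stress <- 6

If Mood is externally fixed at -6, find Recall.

-24

Intervening sets Mood = -6 and removes its equation (Mood <- 2·Sleep - Stress - Focus).
Focus = min(Stress, Sleep) - 2  [with Stress=6, Sleep=6]  = 4
Recall = 3·Mood - 3·Focus + 6  [with Mood=-6, Focus=4]  = -24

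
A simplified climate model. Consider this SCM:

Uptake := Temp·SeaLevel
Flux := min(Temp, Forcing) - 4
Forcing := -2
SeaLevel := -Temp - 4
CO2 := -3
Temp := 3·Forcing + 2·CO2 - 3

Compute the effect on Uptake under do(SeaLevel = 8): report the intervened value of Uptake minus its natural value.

45

Under do(SeaLevel=8), the mechanism SeaLevel := -Temp - 4 is discarded; SeaLevel is fixed at 8.
Temp = 3·Forcing + 2·CO2 - 3  [with Forcing=-2, CO2=-3]  = -15
Uptake = Temp·SeaLevel  [with Temp=-15, SeaLevel=8]  = -120
Without intervention: Temp = 3·Forcing + 2·CO2 - 3  [with Forcing=-2, CO2=-3]  = -15; SeaLevel = -Temp - 4  [with Temp=-15]  = 11; Uptake = Temp·SeaLevel  [with Temp=-15, SeaLevel=11]  = -165.
Change = -120 − (-165) = 45.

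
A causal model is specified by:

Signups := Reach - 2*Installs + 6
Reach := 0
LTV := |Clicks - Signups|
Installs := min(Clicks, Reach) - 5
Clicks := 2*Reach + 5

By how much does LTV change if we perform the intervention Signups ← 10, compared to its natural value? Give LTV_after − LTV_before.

-6

Intervening sets Signups = 10 and removes its equation (Signups := Reach - 2*Installs + 6).
Clicks = 2*Reach + 5  [with Reach=0]  = 5
LTV = |Clicks - Signups|  [with Clicks=5, Signups=10]  = 5
Without intervention: Clicks = 2*Reach + 5  [with Reach=0]  = 5; Installs = min(Clicks, Reach) - 5  [with Clicks=5, Reach=0]  = -5; Signups = Reach - 2*Installs + 6  [with Reach=0, Installs=-5]  = 16; LTV = |Clicks - Signups|  [with Clicks=5, Signups=16]  = 11.
Change = 5 − 11 = -6.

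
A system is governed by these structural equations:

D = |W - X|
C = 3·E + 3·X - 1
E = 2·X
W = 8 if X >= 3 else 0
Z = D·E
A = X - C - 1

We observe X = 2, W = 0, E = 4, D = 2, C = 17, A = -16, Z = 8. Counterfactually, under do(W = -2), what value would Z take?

Under do(W=-2), the mechanism W = 8 if X >= 3 else 0 is discarded; W is fixed at -2.
E = 2·X  [with X=2]  = 4
D = |W - X|  [with W=-2, X=2]  = 4
Z = D·E  [with D=4, E=4]  = 16

16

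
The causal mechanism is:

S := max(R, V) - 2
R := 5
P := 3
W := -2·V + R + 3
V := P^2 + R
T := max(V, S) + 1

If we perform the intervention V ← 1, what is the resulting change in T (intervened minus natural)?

-11

The intervention breaks the incoming arrows to V: V := P^2 + R no longer applies, and V = 1.
S = max(R, V) - 2  [with R=5, V=1]  = 3
T = max(V, S) + 1  [with V=1, S=3]  = 4
Without intervention: V = P^2 + R  [with P=3, R=5]  = 14; S = max(R, V) - 2  [with R=5, V=14]  = 12; T = max(V, S) + 1  [with V=14, S=12]  = 15.
Change = 4 − 15 = -11.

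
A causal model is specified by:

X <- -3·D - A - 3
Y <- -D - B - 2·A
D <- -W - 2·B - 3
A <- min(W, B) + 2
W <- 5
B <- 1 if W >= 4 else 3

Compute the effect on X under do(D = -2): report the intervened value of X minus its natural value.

-24

The intervention breaks the incoming arrows to D: D <- -W - 2·B - 3 no longer applies, and D = -2.
B = 1 if W >= 4 else 3  [with W=5]  = 1
A = min(W, B) + 2  [with W=5, B=1]  = 3
X = -3·D - A - 3  [with D=-2, A=3]  = 0
Without intervention: B = 1 if W >= 4 else 3  [with W=5]  = 1; D = -W - 2·B - 3  [with W=5, B=1]  = -10; A = min(W, B) + 2  [with W=5, B=1]  = 3; X = -3·D - A - 3  [with D=-10, A=3]  = 24.
Change = 0 − 24 = -24.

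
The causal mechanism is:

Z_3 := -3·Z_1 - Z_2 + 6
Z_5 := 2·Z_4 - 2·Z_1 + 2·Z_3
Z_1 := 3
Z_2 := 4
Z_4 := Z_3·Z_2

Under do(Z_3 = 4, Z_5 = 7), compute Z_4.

16

The joint intervention fixes Z_3 = 4, Z_5 = 7, removing each variable's own equation.
Z_4 = Z_3·Z_2  [with Z_3=4, Z_2=4]  = 16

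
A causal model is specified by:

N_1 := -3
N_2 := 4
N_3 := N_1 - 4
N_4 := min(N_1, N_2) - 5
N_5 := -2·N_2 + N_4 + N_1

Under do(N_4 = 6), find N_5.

-5

Intervening sets N_4 = 6 and removes its equation (N_4 := min(N_1, N_2) - 5).
N_5 = -2·N_2 + N_4 + N_1  [with N_2=4, N_4=6, N_1=-3]  = -5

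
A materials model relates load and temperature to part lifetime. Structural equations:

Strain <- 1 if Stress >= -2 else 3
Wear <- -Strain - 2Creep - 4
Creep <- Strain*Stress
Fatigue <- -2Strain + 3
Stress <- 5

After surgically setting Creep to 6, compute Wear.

The intervention breaks the incoming arrows to Creep: Creep <- Strain*Stress no longer applies, and Creep = 6.
Strain = 1 if Stress >= -2 else 3  [with Stress=5]  = 1
Wear = -Strain - 2Creep - 4  [with Strain=1, Creep=6]  = -17

-17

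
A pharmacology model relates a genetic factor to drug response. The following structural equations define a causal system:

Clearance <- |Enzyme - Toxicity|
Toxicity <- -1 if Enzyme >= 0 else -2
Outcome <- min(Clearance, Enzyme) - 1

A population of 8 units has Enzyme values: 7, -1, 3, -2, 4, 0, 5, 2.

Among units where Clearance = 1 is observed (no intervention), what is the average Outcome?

-1.5

E[Outcome|Clearance=1] averages over only the 2 units with Clearance=1 (Enzyme = -1, 0): Outcome = -2, -1, mean -1.5.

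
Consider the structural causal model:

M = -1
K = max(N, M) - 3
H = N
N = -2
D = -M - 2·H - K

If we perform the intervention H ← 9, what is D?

Intervening sets H = 9 and removes its equation (H = N).
K = max(N, M) - 3  [with N=-2, M=-1]  = -4
D = -M - 2·H - K  [with M=-1, H=9, K=-4]  = -13

-13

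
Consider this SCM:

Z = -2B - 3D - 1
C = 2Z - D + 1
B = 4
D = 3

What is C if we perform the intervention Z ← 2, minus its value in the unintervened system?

40

The intervention breaks the incoming arrows to Z: Z = -2B - 3D - 1 no longer applies, and Z = 2.
C = 2Z - D + 1  [with Z=2, D=3]  = 2
Without intervention: Z = -2B - 3D - 1  [with B=4, D=3]  = -18; C = 2Z - D + 1  [with Z=-18, D=3]  = -38.
Change = 2 − (-38) = 40.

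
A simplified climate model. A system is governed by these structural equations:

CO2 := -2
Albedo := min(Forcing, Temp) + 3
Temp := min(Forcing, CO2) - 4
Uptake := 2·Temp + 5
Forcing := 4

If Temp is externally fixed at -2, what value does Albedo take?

The intervention breaks the incoming arrows to Temp: Temp := min(Forcing, CO2) - 4 no longer applies, and Temp = -2.
Albedo = min(Forcing, Temp) + 3  [with Forcing=4, Temp=-2]  = 1

1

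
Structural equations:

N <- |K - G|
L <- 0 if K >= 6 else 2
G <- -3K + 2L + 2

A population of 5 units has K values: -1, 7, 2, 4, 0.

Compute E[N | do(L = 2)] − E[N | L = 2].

3

Under do(L=2), L's equation is replaced by L=2 for every unit. Per-unit N: 10, 22, 2, 10, 6. Mean = 10.
Conditioning on L=2 selects the 4 unit(s) with K ∈ {-1, 2, 4, 0}. Their N values: 10, 2, 10, 6. Mean = 7.
Difference = 10 − 7 = 3.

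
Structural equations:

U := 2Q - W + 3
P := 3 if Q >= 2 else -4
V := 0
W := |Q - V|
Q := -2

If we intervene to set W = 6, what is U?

do(W=6) replaces the equation W := |Q - V| with the constant W = 6.
U = 2Q - W + 3  [with Q=-2, W=6]  = -7

-7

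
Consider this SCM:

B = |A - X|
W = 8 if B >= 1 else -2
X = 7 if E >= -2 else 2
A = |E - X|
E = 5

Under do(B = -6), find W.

Intervening sets B = -6 and removes its equation (B = |A - X|).
W = 8 if B >= 1 else -2  [with B=-6]  = -2

-2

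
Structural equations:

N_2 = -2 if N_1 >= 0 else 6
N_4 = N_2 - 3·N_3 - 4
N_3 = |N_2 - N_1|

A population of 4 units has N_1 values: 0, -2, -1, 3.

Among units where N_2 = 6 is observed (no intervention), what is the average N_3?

7.5

E[N_3|N_2=6] averages over only the 2 units with N_2=6 (N_1 = -2, -1): N_3 = 8, 7, mean 7.5.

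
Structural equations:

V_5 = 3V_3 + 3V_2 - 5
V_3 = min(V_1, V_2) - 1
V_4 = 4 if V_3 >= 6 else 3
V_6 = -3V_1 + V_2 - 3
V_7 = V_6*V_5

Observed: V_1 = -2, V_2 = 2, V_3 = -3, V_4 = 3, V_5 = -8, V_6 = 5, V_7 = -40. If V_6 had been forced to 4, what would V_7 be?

-32

Intervening sets V_6 = 4 and removes its equation (V_6 = -3V_1 + V_2 - 3).
V_3 = min(V_1, V_2) - 1  [with V_1=-2, V_2=2]  = -3
V_5 = 3V_3 + 3V_2 - 5  [with V_3=-3, V_2=2]  = -8
V_7 = V_6*V_5  [with V_6=4, V_5=-8]  = -32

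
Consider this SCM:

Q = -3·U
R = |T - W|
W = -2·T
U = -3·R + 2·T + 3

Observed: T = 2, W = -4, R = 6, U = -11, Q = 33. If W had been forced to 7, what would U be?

Under do(W=7), the mechanism W = -2·T is discarded; W is fixed at 7.
R = |T - W|  [with T=2, W=7]  = 5
U = -3·R + 2·T + 3  [with R=5, T=2]  = -8

-8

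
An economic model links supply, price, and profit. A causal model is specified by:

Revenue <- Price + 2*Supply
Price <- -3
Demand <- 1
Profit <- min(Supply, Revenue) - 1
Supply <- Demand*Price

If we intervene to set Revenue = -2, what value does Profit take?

-4

Intervening sets Revenue = -2 and removes its equation (Revenue <- Price + 2*Supply).
Supply = Demand*Price  [with Demand=1, Price=-3]  = -3
Profit = min(Supply, Revenue) - 1  [with Supply=-3, Revenue=-2]  = -4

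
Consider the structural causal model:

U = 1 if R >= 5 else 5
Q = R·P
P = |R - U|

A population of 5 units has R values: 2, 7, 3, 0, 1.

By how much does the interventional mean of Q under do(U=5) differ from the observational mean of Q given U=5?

Every unit gets U=5 under the intervention. Q values become 6, 14, 6, 0, 4; E[Q|do(U=5)] = 6.
E[Q|U=5] averages over only the 4 units with U=5 (R = 2, 3, 0, 1): Q = 6, 6, 0, 4, mean 4.
Difference = 6 − 4 = 2.

2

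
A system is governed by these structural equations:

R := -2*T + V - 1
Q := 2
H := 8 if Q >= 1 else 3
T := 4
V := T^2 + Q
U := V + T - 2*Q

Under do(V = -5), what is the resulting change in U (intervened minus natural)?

The intervention breaks the incoming arrows to V: V := T^2 + Q no longer applies, and V = -5.
U = V + T - 2*Q  [with V=-5, T=4, Q=2]  = -5
Without intervention: V = T^2 + Q  [with T=4, Q=2]  = 18; U = V + T - 2*Q  [with V=18, T=4, Q=2]  = 18.
Change = -5 − 18 = -23.

-23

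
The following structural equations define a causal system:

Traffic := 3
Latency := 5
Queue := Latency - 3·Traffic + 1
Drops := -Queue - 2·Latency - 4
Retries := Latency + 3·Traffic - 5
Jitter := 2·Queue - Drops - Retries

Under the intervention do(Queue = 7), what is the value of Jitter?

26

The intervention breaks the incoming arrows to Queue: Queue := Latency - 3·Traffic + 1 no longer applies, and Queue = 7.
Drops = -Queue - 2·Latency - 4  [with Queue=7, Latency=5]  = -21
Retries = Latency + 3·Traffic - 5  [with Latency=5, Traffic=3]  = 9
Jitter = 2·Queue - Drops - Retries  [with Queue=7, Drops=-21, Retries=9]  = 26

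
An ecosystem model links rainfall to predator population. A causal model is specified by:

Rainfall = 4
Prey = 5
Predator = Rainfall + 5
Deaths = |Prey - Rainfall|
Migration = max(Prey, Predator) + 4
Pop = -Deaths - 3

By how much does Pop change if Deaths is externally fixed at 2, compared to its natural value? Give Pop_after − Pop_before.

-1

Under do(Deaths=2), the mechanism Deaths = |Prey - Rainfall| is discarded; Deaths is fixed at 2.
Pop = -Deaths - 3  [with Deaths=2]  = -5
Without intervention: Deaths = |Prey - Rainfall|  [with Prey=5, Rainfall=4]  = 1; Pop = -Deaths - 3  [with Deaths=1]  = -4.
Change = -5 − (-4) = -1.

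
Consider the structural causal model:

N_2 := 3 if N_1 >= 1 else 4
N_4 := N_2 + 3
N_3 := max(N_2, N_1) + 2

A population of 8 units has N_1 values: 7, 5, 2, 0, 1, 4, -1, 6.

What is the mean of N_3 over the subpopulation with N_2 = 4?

6

Observing N_2=4 restricts to units where N_2's equation naturally yields 4: N_1 ∈ {0, -1}. In that subpopulation N_3 = 6, 6, mean 6.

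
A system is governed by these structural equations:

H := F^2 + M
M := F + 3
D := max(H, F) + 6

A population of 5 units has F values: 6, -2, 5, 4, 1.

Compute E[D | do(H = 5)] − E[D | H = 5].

0.2

Under do(H=5), H's equation is replaced by H=5 for every unit. Per-unit D: 12, 11, 11, 11, 11. Mean = 11.2.
E[D|H=5] averages over only the 2 units with H=5 (F = -2, 1): D = 11, 11, mean 11.
Difference = 11.2 − 11 = 0.2.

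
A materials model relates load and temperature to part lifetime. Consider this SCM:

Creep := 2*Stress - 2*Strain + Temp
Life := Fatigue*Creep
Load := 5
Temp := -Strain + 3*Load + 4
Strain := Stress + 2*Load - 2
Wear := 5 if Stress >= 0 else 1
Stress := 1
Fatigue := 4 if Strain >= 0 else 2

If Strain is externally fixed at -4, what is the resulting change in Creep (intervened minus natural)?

do(Strain=-4) replaces the equation Strain := Stress + 2*Load - 2 with the constant Strain = -4.
Temp = -Strain + 3*Load + 4  [with Strain=-4, Load=5]  = 23
Creep = 2*Stress - 2*Strain + Temp  [with Stress=1, Strain=-4, Temp=23]  = 33
Without intervention: Strain = Stress + 2*Load - 2  [with Stress=1, Load=5]  = 9; Temp = -Strain + 3*Load + 4  [with Strain=9, Load=5]  = 10; Creep = 2*Stress - 2*Strain + Temp  [with Stress=1, Strain=9, Temp=10]  = -6.
Change = 33 − (-6) = 39.

39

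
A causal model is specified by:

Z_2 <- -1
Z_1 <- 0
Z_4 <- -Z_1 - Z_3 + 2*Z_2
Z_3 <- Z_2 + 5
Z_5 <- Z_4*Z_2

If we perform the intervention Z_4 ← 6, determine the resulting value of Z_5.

-6

Intervening sets Z_4 = 6 and removes its equation (Z_4 <- -Z_1 - Z_3 + 2*Z_2).
Z_5 = Z_4*Z_2  [with Z_4=6, Z_2=-1]  = -6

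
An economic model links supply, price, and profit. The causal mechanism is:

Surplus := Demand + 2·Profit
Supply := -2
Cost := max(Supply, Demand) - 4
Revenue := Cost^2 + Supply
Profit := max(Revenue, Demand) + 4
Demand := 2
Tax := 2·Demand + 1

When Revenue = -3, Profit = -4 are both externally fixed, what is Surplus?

-6

Setting Revenue = -3, Profit = -4 by intervention discards those variables' equations.
Surplus = Demand + 2·Profit  [with Demand=2, Profit=-4]  = -6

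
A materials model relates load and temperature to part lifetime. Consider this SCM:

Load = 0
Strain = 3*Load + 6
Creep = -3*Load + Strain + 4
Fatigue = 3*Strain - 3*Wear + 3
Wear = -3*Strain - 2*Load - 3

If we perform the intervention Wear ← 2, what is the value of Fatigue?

15

Intervening sets Wear = 2 and removes its equation (Wear = -3*Strain - 2*Load - 3).
Strain = 3*Load + 6  [with Load=0]  = 6
Fatigue = 3*Strain - 3*Wear + 3  [with Strain=6, Wear=2]  = 15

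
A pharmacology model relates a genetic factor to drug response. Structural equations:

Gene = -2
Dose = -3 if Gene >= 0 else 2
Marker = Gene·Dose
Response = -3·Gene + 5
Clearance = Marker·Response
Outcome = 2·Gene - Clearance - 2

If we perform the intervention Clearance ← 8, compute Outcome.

The intervention breaks the incoming arrows to Clearance: Clearance = Marker·Response no longer applies, and Clearance = 8.
Outcome = 2·Gene - Clearance - 2  [with Gene=-2, Clearance=8]  = -14

-14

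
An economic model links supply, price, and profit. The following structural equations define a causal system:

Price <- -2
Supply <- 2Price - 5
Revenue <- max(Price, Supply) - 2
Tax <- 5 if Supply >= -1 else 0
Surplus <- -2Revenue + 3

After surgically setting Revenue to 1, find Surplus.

do(Revenue=1) replaces the equation Revenue <- max(Price, Supply) - 2 with the constant Revenue = 1.
Surplus = -2Revenue + 3  [with Revenue=1]  = 1

1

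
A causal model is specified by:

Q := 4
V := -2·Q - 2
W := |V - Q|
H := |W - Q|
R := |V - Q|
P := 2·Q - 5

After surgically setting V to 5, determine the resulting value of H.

3

Under do(V=5), the mechanism V := -2·Q - 2 is discarded; V is fixed at 5.
W = |V - Q|  [with V=5, Q=4]  = 1
H = |W - Q|  [with W=1, Q=4]  = 3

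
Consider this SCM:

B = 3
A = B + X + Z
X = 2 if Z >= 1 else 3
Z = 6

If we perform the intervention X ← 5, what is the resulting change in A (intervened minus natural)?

3

The intervention breaks the incoming arrows to X: X = 2 if Z >= 1 else 3 no longer applies, and X = 5.
A = B + X + Z  [with B=3, X=5, Z=6]  = 14
Without intervention: X = 2 if Z >= 1 else 3  [with Z=6]  = 2; A = B + X + Z  [with B=3, X=2, Z=6]  = 11.
Change = 14 − 11 = 3.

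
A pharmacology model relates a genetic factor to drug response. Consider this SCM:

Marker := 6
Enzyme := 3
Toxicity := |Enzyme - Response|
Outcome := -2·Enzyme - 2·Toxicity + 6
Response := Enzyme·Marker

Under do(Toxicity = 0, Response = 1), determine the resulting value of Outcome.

The joint intervention fixes Toxicity = 0, Response = 1, removing each variable's own equation.
Outcome = -2·Enzyme - 2·Toxicity + 6  [with Enzyme=3, Toxicity=0]  = 0

0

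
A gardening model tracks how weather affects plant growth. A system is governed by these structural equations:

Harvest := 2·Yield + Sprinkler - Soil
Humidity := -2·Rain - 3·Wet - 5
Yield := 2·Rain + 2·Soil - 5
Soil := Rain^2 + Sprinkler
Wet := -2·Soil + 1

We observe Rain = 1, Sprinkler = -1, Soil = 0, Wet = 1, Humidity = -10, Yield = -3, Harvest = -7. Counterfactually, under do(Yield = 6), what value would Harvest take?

Intervening sets Yield = 6 and removes its equation (Yield := 2·Rain + 2·Soil - 5).
Soil = Rain^2 + Sprinkler  [with Rain=1, Sprinkler=-1]  = 0
Harvest = 2·Yield + Sprinkler - Soil  [with Yield=6, Sprinkler=-1, Soil=0]  = 11

11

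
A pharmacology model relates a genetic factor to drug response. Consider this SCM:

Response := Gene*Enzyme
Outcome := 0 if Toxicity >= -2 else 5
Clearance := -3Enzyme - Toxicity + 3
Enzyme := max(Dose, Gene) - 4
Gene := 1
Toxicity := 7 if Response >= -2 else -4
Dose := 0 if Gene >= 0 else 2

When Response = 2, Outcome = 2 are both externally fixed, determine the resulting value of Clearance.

5

The joint intervention fixes Response = 2, Outcome = 2, removing each variable's own equation.
Dose = 0 if Gene >= 0 else 2  [with Gene=1]  = 0
Enzyme = max(Dose, Gene) - 4  [with Dose=0, Gene=1]  = -3
Toxicity = 7 if Response >= -2 else -4  [with Response=2]  = 7
Clearance = -3Enzyme - Toxicity + 3  [with Enzyme=-3, Toxicity=7]  = 5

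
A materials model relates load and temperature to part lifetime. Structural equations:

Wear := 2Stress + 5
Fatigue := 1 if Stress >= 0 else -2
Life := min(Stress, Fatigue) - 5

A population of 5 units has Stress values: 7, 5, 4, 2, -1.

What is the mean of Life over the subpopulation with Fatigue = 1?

Observing Fatigue=1 restricts to units where Fatigue's equation naturally yields 1: Stress ∈ {7, 5, 4, 2}. In that subpopulation Life = -4, -4, -4, -4, mean -4.

-4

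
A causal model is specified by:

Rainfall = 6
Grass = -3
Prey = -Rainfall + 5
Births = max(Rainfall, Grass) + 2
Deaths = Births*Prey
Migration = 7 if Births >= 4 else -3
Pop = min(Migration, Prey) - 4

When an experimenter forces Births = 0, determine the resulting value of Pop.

The intervention breaks the incoming arrows to Births: Births = max(Rainfall, Grass) + 2 no longer applies, and Births = 0.
Prey = -Rainfall + 5  [with Rainfall=6]  = -1
Migration = 7 if Births >= 4 else -3  [with Births=0]  = -3
Pop = min(Migration, Prey) - 4  [with Migration=-3, Prey=-1]  = -7

-7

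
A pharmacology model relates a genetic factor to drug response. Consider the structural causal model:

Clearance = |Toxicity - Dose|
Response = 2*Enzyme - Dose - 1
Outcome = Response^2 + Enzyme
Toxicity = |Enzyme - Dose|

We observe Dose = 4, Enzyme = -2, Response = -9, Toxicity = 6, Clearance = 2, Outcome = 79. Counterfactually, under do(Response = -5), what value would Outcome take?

The intervention breaks the incoming arrows to Response: Response = 2*Enzyme - Dose - 1 no longer applies, and Response = -5.
Outcome = Response^2 + Enzyme  [with Response=-5, Enzyme=-2]  = 23

23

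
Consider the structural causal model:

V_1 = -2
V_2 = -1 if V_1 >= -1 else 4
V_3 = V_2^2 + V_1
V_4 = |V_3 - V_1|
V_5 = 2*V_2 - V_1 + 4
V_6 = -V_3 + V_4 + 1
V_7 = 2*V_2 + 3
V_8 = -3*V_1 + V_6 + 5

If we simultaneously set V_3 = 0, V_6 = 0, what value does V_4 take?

2

Setting V_3 = 0, V_6 = 0 by intervention discards those variables' equations.
V_4 = |V_3 - V_1|  [with V_3=0, V_1=-2]  = 2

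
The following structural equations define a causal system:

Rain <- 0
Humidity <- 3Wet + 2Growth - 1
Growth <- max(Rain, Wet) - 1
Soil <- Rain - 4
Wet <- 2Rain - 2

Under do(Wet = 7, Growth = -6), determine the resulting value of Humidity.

8

Setting Wet = 7, Growth = -6 by intervention discards those variables' equations.
Humidity = 3Wet + 2Growth - 1  [with Wet=7, Growth=-6]  = 8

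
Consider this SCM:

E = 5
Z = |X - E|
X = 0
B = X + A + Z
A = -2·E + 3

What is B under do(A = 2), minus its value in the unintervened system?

9

Intervening sets A = 2 and removes its equation (A = -2·E + 3).
Z = |X - E|  [with X=0, E=5]  = 5
B = X + A + Z  [with X=0, A=2, Z=5]  = 7
Without intervention: Z = |X - E|  [with X=0, E=5]  = 5; A = -2·E + 3  [with E=5]  = -7; B = X + A + Z  [with X=0, A=-7, Z=5]  = -2.
Change = 7 − (-2) = 9.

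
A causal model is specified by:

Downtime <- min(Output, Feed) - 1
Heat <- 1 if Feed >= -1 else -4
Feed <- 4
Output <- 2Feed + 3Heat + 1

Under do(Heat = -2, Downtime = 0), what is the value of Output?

The joint intervention fixes Heat = -2, Downtime = 0, removing each variable's own equation.
Output = 2Feed + 3Heat + 1  [with Feed=4, Heat=-2]  = 3

3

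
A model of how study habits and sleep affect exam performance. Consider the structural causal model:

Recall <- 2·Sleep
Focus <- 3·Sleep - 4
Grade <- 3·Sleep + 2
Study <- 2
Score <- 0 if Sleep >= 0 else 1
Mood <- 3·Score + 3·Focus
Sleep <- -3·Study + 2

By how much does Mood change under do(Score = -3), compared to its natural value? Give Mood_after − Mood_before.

-12

Intervening sets Score = -3 and removes its equation (Score <- 0 if Sleep >= 0 else 1).
Sleep = -3·Study + 2  [with Study=2]  = -4
Focus = 3·Sleep - 4  [with Sleep=-4]  = -16
Mood = 3·Score + 3·Focus  [with Score=-3, Focus=-16]  = -57
Without intervention: Sleep = -3·Study + 2  [with Study=2]  = -4; Focus = 3·Sleep - 4  [with Sleep=-4]  = -16; Score = 0 if Sleep >= 0 else 1  [with Sleep=-4]  = 1; Mood = 3·Score + 3·Focus  [with Score=1, Focus=-16]  = -45.
Change = -57 − (-45) = -12.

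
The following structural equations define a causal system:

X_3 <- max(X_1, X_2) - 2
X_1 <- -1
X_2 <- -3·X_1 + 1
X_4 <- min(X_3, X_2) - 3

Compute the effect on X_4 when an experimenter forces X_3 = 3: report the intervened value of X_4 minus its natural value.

1

The intervention breaks the incoming arrows to X_3: X_3 <- max(X_1, X_2) - 2 no longer applies, and X_3 = 3.
X_2 = -3·X_1 + 1  [with X_1=-1]  = 4
X_4 = min(X_3, X_2) - 3  [with X_3=3, X_2=4]  = 0
Without intervention: X_2 = -3·X_1 + 1  [with X_1=-1]  = 4; X_3 = max(X_1, X_2) - 2  [with X_1=-1, X_2=4]  = 2; X_4 = min(X_3, X_2) - 3  [with X_3=2, X_2=4]  = -1.
Change = 0 − (-1) = 1.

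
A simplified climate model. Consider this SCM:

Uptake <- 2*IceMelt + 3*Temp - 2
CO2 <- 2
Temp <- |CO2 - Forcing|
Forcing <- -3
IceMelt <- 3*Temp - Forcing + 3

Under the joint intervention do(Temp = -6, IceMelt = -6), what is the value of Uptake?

Setting Temp = -6, IceMelt = -6 by intervention discards those variables' equations.
Uptake = 2*IceMelt + 3*Temp - 2  [with IceMelt=-6, Temp=-6]  = -32

-32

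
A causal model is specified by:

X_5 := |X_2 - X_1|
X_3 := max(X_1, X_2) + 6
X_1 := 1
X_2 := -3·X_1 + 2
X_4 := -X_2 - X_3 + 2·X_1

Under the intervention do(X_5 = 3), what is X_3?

do(X_5=3) replaces the equation X_5 := |X_2 - X_1| with the constant X_5 = 3.
X_3 is not downstream of the intervention, so its value is determined by the original equations.
X_2 = -3·X_1 + 2  [with X_1=1]  = -1
X_3 = max(X_1, X_2) + 6  [with X_1=1, X_2=-1]  = 7

7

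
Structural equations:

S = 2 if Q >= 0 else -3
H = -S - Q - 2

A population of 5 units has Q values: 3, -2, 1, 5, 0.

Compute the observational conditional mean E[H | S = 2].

Observing S=2 restricts to units where S's equation naturally yields 2: Q ∈ {3, 1, 5, 0}. In that subpopulation H = -7, -5, -9, -4, mean -6.25.

-6.25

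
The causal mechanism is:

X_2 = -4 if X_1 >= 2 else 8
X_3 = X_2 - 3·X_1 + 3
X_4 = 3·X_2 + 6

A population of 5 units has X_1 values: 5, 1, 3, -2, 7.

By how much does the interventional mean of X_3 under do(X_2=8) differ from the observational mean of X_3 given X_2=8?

The intervention sets X_2=8 in all 5 units regardless of X_1. Recomputing X_3 per unit gives -4, 8, 2, 17, -10; average 2.6.
E[X_3|X_2=8] averages over only the 2 units with X_2=8 (X_1 = 1, -2): X_3 = 8, 17, mean 12.5.
Difference = 2.6 − 12.5 = -9.9.

-9.9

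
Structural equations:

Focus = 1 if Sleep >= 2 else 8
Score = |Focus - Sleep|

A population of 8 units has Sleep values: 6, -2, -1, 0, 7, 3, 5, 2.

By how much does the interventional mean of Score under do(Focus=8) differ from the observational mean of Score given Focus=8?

Every unit gets Focus=8 under the intervention. Score values become 2, 10, 9, 8, 1, 5, 3, 6; E[Score|do(Focus=8)] = 5.5.
Conditioning on Focus=8 selects the 3 unit(s) with Sleep ∈ {-2, -1, 0}. Their Score values: 10, 9, 8. Mean = 9.
Difference = 5.5 − 9 = -3.5.

-3.5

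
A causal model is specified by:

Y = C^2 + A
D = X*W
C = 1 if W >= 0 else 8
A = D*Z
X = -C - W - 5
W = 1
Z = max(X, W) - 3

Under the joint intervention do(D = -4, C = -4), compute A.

8

The joint intervention fixes D = -4, C = -4, removing each variable's own equation.
X = -C - W - 5  [with C=-4, W=1]  = -2
Z = max(X, W) - 3  [with X=-2, W=1]  = -2
A = D*Z  [with D=-4, Z=-2]  = 8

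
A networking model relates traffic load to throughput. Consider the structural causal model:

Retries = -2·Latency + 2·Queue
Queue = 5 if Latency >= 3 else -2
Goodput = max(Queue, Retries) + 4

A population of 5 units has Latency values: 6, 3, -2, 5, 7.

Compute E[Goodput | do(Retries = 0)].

The intervention sets Retries=0 in all 5 units regardless of Latency. Recomputing Goodput per unit gives 9, 9, 4, 9, 9; average 8.

8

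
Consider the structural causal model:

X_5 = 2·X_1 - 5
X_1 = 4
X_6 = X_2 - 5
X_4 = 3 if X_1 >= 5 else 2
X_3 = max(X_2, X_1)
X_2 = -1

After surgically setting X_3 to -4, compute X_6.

The intervention breaks the incoming arrows to X_3: X_3 = max(X_2, X_1) no longer applies, and X_3 = -4.
No directed path runs from X_3 to X_6, so X_6 keeps its natural value.
X_6 = X_2 - 5  [with X_2=-1]  = -6

-6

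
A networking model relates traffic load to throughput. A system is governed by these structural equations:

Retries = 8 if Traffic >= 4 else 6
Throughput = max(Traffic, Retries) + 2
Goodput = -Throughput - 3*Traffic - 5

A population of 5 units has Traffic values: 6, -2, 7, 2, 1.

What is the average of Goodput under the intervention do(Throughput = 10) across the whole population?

Every unit gets Throughput=10 under the intervention. Goodput values become -33, -9, -36, -21, -18; E[Goodput|do(Throughput=10)] = -23.4.

-23.4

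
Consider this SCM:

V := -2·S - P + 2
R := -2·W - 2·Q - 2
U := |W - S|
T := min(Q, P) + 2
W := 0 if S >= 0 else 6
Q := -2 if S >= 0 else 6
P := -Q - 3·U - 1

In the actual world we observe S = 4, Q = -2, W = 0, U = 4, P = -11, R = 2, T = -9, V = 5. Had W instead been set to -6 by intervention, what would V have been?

The intervention breaks the incoming arrows to W: W := 0 if S >= 0 else 6 no longer applies, and W = -6.
Q = -2 if S >= 0 else 6  [with S=4]  = -2
U = |W - S|  [with W=-6, S=4]  = 10
P = -Q - 3·U - 1  [with Q=-2, U=10]  = -29
V = -2·S - P + 2  [with S=4, P=-29]  = 23

23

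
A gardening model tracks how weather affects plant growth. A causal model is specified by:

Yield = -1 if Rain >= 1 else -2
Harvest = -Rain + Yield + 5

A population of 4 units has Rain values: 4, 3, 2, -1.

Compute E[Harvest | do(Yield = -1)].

Every unit gets Yield=-1 under the intervention. Harvest values become 0, 1, 2, 5; E[Harvest|do(Yield=-1)] = 2.

2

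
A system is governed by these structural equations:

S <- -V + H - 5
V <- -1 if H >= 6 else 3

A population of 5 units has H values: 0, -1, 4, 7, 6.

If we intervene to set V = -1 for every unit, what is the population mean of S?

-0.8

The intervention sets V=-1 in all 5 units regardless of H. Recomputing S per unit gives -4, -5, 0, 3, 2; average -0.8.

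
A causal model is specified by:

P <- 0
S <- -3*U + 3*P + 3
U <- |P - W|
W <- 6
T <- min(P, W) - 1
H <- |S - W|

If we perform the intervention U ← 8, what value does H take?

Under do(U=8), the mechanism U <- |P - W| is discarded; U is fixed at 8.
S = -3*U + 3*P + 3  [with U=8, P=0]  = -21
H = |S - W|  [with S=-21, W=6]  = 27

27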